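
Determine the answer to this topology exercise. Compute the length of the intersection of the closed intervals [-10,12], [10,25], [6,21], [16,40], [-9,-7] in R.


Intersection = [max(a_i), min(b_i)] = [16, -7].
Since 16 > -7, the intersection is empty.
Length = 0

0


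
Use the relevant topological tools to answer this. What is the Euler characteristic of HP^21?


HP^21 has one cell in each dimension 0, 4, ..., 4*21 (21+1 cells, all even-dim).
chi = 21 + 1 = 22

22


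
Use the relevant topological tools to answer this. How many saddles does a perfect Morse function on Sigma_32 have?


A perfect Morse function has m_k = b_k.
For Sigma_32: b_0=1, b_1=2g=64, b_2=1.
Saddles m_1 = 2g = 64

64


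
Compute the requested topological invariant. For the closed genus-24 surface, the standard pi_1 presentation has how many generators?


Standard presentation: pi_1(Sigma_g) = <a_1,b_1,...,a_g,b_g | [a_1,b_1]...[a_g,b_g] = 1>.
Number of generators = 2g = 2*24 = 48

48


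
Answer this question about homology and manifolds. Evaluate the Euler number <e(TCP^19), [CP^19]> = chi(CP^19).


For any closed oriented manifold, <e(TM),[M]> = chi(M).
chi(CP^19) = 19+1 = 20

20


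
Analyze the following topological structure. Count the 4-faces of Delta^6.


Delta^6 has 6+1 vertices. A 4-face is a choice of 4+1 vertices.
f_4 = C(6+1, 4+1) = C(7,5) = 21

21


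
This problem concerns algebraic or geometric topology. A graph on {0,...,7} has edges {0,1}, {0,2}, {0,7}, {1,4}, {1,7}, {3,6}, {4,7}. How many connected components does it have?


Run DFS/union-find over 8 vertices.
V = 8, E = 7.
Number of components = 3

3


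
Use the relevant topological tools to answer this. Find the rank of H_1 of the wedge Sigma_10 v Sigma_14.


For a wedge: H_1(A v B) = H_1(A) + H_1(B).
b_1(Sigma_10) = 20, b_1(Sigma_14) = 28.
b_1 = 20 + 28 = 48

48


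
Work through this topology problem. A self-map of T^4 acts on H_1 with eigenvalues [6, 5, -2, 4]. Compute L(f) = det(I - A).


For a torus self-map: L(f) = det(I - A) where A acts on H_1.
L(f) = (1-6) * (1-5) * (1--2) * (1-4) = -5 * -4 * 3 * -3 = -180

-180


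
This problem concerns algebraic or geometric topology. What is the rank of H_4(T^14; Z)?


By the Kunneth formula, b_k(T^n) = C(n,k).
b_4(T^14) = C(14,4).
C(14,4) = 14!/(4!*10!) = 1001

1001


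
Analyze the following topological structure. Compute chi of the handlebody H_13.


A genus-g handlebody deformation retracts to a wedge of g circles.
chi(vee_g S^1) = 1 - g.
chi(H_13) = 1 - 13 = -12

-12


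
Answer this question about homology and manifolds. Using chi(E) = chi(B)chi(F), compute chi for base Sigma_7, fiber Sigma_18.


For a fiber bundle F -> E -> B (with CW structure): chi(E) = chi(B) * chi(F).
chi(Sigma_7) = -12, chi(Sigma_18) = -34.
chi(E) = (-12) * (-34) = 408

408


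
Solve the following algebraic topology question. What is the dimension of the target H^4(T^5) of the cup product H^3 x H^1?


Cup product: H^p x H^q -> H^{p+q}; here p+q = 3+1 = 4.
rank H^k(T^n) = C(n,k).
C(5,4) = 5

5


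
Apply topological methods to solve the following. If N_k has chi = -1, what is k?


chi = 2 - k for closed non-orientable surfaces with k crosscaps.
-1 = 2 - k
k = 2 - (-1) = 3

3


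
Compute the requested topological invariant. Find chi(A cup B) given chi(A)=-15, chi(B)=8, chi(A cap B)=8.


chi(A cup B) = chi(A) + chi(B) - chi(A cap B)
= -15 + (8) - (8)
= -15

-15


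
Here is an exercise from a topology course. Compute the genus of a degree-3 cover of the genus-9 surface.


For an n-sheeted cover: chi(E) = n * chi(B).
chi(Sigma_9) = 2 - 2*9 = -16.
chi(E) = 3 * (-16) = -48.
genus(E) = (2 - chi(E))/2 = (2 - (-48))/2 = 50/2 = 25

25


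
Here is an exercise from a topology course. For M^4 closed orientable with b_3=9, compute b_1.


Poincare duality for closed orientable n-manifolds: b_k = b_{n-k}.
Here n = 4, so b_1 = b_3 = 9

9


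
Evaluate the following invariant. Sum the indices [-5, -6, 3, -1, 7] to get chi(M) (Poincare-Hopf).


Poincare-Hopf: chi(M) = sum of indices of zeros.
chi = (-5) + (-6) + (3) + (-1) + (7) = -2

-2


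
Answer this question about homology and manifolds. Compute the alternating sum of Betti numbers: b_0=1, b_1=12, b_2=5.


chi = sum_k (-1)^k b_k.
= (1) + (-12) + (5)
= -6

-6


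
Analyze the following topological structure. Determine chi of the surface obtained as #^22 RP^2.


For a non-orientable closed surface with k crosscaps: chi = 2 - k.
Here k = 22.
chi = 2 - 22 = -20

-20


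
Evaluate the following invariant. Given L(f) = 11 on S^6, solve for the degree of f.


L(f) = 1 + (-1)^6 deg(f) on S^6.
11 = 1 + (-1)^6 * deg(f)
(-1)^6 * deg(f) = 10
deg(f) = 10

10


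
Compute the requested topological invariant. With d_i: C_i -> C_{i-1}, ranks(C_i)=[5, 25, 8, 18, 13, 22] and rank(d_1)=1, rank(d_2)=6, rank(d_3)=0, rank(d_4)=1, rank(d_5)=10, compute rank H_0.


rank H_k = rank(ker d_k) - rank(im d_{k+1}).
rank(ker d_0) = rank(C_0) - rank(d_0) = 5 - 0 = 5.
rank(im d_{0+1}) = 1.
rank H_0 = 5 - 1 = 4

4


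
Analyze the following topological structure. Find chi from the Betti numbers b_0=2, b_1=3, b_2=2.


chi = sum_k (-1)^k b_k.
= (2) + (-3) + (2)
= 1

1


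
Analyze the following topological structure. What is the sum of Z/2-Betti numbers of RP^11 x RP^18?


dim H^*(RP^n; Z/2) = n+1 (one Z/2 in each degree 0..n).
Total Betti number is multiplicative.
Total = (11+1) * (18+1) = 12 * 19 = 228

228


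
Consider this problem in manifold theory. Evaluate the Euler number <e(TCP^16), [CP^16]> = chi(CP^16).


For any closed oriented manifold, <e(TM),[M]> = chi(M).
chi(CP^16) = 16+1 = 17

17


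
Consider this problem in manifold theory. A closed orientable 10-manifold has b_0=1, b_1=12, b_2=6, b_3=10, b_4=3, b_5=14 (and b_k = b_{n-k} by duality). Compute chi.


By Poincare duality b_k = b_{10-k}, so full Betti numbers: b_0=1, b_1=12, b_2=6, b_3=10, b_4=3, b_5=14, b_6=3, b_7=10, b_8=6, b_9=12, b_10=1.
chi = sum (-1)^k b_k = -38

-38


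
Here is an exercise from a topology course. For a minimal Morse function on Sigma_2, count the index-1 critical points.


A perfect Morse function has m_k = b_k.
For Sigma_2: b_0=1, b_1=2g=4, b_2=1.
Saddles m_1 = 2g = 4

4


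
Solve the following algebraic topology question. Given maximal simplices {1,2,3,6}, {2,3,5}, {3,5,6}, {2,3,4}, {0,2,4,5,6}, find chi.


Enumerate all faces; f-vector: f_0=7, f_1=17, f_2=17, f_3=6, f_4=1.
chi = sum (-1)^k f_k = 2

2


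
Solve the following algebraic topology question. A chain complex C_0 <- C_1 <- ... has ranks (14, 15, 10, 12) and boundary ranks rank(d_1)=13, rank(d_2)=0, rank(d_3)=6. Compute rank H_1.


rank H_k = rank(ker d_k) - rank(im d_{k+1}).
rank(ker d_1) = rank(C_1) - rank(d_1) = 15 - 13 = 2.
rank(im d_{1+1}) = 0.
rank H_1 = 2 - 0 = 2

2


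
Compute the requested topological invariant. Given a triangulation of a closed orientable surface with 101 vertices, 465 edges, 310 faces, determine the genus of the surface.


chi = V - E + F = 101 - 465 + 310 = -54
For orientable closed surface: chi = 2 - 2g, so g = (2 - chi)/2.
g = (2 - (-54)) / 2 = 56 / 2 = 28

28


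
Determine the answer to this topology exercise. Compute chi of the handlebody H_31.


A genus-g handlebody deformation retracts to a wedge of g circles.
chi(vee_g S^1) = 1 - g.
chi(H_31) = 1 - 31 = -30

-30


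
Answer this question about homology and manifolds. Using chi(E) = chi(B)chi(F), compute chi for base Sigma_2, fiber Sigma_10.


For a fiber bundle F -> E -> B (with CW structure): chi(E) = chi(B) * chi(F).
chi(Sigma_2) = -2, chi(Sigma_10) = -18.
chi(E) = (-2) * (-18) = 36

36


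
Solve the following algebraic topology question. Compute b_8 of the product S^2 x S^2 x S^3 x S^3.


Each S^d has Poincare polynomial 1 + t^d.
The product S^2 x S^2 x S^3 x S^3 has Poincare polynomial prod(1+t^d_i).
Expanding: b_0=1, b_2=2, b_3=2, b_4=1, b_5=4, b_6=1, b_7=2, b_8=2, b_10=1.
b_8 = 2

2


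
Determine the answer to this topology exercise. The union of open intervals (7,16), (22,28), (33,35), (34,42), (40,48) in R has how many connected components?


Sort and merge overlapping open intervals.
Merged: (7,16), (22,28), (33,48).
Number of components = 3

3


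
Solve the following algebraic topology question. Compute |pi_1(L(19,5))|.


pi_1(L(p,q)) = Z/pZ for any q coprime to p.
|pi_1(L(19,5))| = 19

19


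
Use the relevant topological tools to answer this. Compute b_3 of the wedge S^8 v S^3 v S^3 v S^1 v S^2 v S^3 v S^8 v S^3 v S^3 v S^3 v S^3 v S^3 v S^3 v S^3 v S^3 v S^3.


For a wedge of spheres, H_k (k>0) is free on one generator per sphere of dimension k.
Spheres of dimension 3: count = 12.
b_3 = 12

12


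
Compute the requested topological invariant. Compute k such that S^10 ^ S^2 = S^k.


S^m ^ S^n = S^{m+n}.
k = 10 + 2 = 12

12


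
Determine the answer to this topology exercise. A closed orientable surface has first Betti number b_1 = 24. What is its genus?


For a closed orientable surface: b_1 = 2g.
24 = 2g
g = 24 / 2 = 12

12


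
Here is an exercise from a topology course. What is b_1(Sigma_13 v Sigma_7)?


For a wedge: H_1(A v B) = H_1(A) + H_1(B).
b_1(Sigma_13) = 26, b_1(Sigma_7) = 14.
b_1 = 26 + 14 = 40

40


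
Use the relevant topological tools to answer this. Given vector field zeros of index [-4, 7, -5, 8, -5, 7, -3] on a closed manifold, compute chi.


Poincare-Hopf: chi(M) = sum of indices of zeros.
chi = (-4) + (7) + (-5) + (8) + (-5) + (7) + (-3) = 5

5


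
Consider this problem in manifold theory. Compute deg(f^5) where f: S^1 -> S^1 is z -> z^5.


deg(f) = 5. Degree is multiplicative: deg(f^5) = (deg f)^5.
deg(f^5) = (5)^5 = 3125

3125


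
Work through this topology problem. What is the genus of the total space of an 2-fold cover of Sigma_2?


For an n-sheeted cover: chi(E) = n * chi(B).
chi(Sigma_2) = 2 - 2*2 = -2.
chi(E) = 2 * (-2) = -4.
genus(E) = (2 - chi(E))/2 = (2 - (-4))/2 = 6/2 = 3

3


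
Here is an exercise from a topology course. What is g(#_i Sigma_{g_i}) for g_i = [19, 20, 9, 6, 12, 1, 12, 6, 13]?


Genus is additive under connected sum of orientable surfaces.
g = 19 + 20 + 9 + 6 + 12 + 1 + 12 + 6 + 13 = 98

98


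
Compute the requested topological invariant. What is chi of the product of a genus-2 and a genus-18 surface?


chi(Sigma_2) = 2 - 2*2 = -2
chi(Sigma_18) = 2 - 2*18 = -34
chi(product) = (-2) * (-34) = 68

68


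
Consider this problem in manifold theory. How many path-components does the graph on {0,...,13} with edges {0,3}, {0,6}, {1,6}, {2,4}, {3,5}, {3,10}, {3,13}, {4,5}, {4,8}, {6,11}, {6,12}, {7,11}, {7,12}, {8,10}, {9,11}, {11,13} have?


Run DFS/union-find over 14 vertices.
V = 14, E = 16.
Number of components = 1

1


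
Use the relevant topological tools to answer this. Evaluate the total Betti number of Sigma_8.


For Sigma_8: b_0 = 1, b_1 = 2g = 16, b_2 = 1.
Total = 1 + 16 + 1 = 18

18


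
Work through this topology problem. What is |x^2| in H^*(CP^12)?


|x| = 2 in H^*(CP^n).
|x^2| = 2 * |x| = 2 * 2 = 4

4


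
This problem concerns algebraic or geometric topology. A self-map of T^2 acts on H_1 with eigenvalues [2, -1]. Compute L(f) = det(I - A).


For a torus self-map: L(f) = det(I - A) where A acts on H_1.
L(f) = (1-2) * (1--1) = -1 * 2 = -2

-2


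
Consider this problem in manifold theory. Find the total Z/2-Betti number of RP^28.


H^k(RP^28; Z/2) = Z/2 for each 0 <= k <= 28.
Total dimension = 28 + 1 = 29

29


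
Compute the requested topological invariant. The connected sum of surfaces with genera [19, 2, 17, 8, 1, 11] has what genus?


Genus is additive under connected sum of orientable surfaces.
g = 19 + 2 + 17 + 8 + 1 + 11 = 58

58


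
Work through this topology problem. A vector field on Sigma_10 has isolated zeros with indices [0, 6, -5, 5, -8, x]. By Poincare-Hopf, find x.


Poincare-Hopf: sum of indices = chi(M).
chi(Sigma_10) = 2 - 2*10 = -18.
Sum of known indices = -2.
x = chi - (sum known) = -18 - (-2) = -16

-16


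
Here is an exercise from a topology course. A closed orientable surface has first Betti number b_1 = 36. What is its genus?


For a closed orientable surface: b_1 = 2g.
36 = 2g
g = 36 / 2 = 18

18


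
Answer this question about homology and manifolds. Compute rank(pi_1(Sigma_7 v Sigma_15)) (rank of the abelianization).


For a wedge: H_1(A v B) = H_1(A) + H_1(B).
b_1(Sigma_7) = 14, b_1(Sigma_15) = 30.
b_1 = 14 + 30 = 44

44


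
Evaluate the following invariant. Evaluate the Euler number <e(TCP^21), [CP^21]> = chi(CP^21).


For any closed oriented manifold, <e(TM),[M]> = chi(M).
chi(CP^21) = 21+1 = 22

22


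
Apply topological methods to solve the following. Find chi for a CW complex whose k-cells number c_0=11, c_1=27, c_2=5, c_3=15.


chi = sum_k (-1)^k c_k.
= (-1)^0*11 + (-1)^1*27 + (-1)^2*5 + (-1)^3*15
= (11) + (-27) + (5) + (-15)
= -26

-26


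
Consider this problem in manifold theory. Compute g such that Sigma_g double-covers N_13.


chi(N_13) = 2 - 13 = -11.
Double cover: chi(Sigma_g) = 2 * chi(N_13) = 2*(-11) = -22.
2 - 2g = -22, so g = (2 - (-22))/2 = 24/2 = 12

12


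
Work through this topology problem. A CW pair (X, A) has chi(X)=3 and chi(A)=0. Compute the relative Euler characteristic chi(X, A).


Relative Euler characteristic: chi(X, A) = chi(X) - chi(A).
= 3 - (0) = 3

3


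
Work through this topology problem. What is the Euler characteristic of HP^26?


HP^26 has one cell in each dimension 0, 4, ..., 4*26 (26+1 cells, all even-dim).
chi = 26 + 1 = 27

27


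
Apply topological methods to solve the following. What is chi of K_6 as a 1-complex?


K_6: V = 6, E = C(6,2) = 15.
chi = V - E = 6 - 15 = -9

-9


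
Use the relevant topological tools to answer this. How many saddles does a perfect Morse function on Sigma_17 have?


A perfect Morse function has m_k = b_k.
For Sigma_17: b_0=1, b_1=2g=34, b_2=1.
Saddles m_1 = 2g = 34

34


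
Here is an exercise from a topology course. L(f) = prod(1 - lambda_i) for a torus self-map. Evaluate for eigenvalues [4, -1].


For a torus self-map: L(f) = det(I - A) where A acts on H_1.
L(f) = (1-4) * (1--1) = -3 * 2 = -6

-6


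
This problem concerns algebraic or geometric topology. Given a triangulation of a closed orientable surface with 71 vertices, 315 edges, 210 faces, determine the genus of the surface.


chi = V - E + F = 71 - 315 + 210 = -34
For orientable closed surface: chi = 2 - 2g, so g = (2 - chi)/2.
g = (2 - (-34)) / 2 = 36 / 2 = 18

18


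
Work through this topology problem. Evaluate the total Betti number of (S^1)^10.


b_k(T^10) = C(10,k), so the sum over k is sum_k C(10,k) = 2^10.
Total = 2^10 = 1024

1024


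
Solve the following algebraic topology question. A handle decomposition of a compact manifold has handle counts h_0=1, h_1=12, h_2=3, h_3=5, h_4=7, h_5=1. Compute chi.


Handles of index k contribute (-1)^k to chi (same as CW cells).
chi = (1) + (-12) + (3) + (-5) + (7) + (-1) = -7

-7


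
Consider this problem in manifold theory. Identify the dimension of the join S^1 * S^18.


Join of spheres: S^m * S^n = S^{m+n+1}.
dim = 1 + 18 + 1 = 20

20


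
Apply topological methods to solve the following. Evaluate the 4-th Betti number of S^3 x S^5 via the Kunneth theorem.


Each S^d has Poincare polynomial 1 + t^d.
The product S^3 x S^5 has Poincare polynomial prod(1+t^d_i).
Expanding: b_0=1, b_3=1, b_5=1, b_8=1.
b_4 = 0

0


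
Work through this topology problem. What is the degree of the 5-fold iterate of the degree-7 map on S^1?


deg(f) = 7. Degree is multiplicative: deg(f^5) = (deg f)^5.
deg(f^5) = (7)^5 = 16807

16807


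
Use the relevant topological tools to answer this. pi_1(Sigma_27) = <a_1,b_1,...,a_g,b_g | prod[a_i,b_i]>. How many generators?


Standard presentation: pi_1(Sigma_g) = <a_1,b_1,...,a_g,b_g | [a_1,b_1]...[a_g,b_g] = 1>.
Number of generators = 2g = 2*27 = 54

54


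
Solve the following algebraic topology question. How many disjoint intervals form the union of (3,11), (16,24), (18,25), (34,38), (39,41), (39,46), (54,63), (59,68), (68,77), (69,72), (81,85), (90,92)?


Sort and merge overlapping open intervals.
Merged: (3,11), (16,25), (34,38), (39,46), (54,68), (68,77), (81,85), (90,92).
Number of components = 8

8


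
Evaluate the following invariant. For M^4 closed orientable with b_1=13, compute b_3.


Poincare duality for closed orientable n-manifolds: b_k = b_{n-k}.
Here n = 4, so b_3 = b_1 = 13

13


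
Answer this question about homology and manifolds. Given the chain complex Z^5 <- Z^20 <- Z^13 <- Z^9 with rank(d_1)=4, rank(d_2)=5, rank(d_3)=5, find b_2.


rank H_k = rank(ker d_k) - rank(im d_{k+1}).
rank(ker d_2) = rank(C_2) - rank(d_2) = 13 - 5 = 8.
rank(im d_{2+1}) = 5.
rank H_2 = 8 - 5 = 3

3


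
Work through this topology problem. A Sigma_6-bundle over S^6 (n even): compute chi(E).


chi(S^6) = 2 (n even), chi(Sigma_6) = 2 - 2*6 = -10.
chi(E) = 2 * (-10) = -20

-20


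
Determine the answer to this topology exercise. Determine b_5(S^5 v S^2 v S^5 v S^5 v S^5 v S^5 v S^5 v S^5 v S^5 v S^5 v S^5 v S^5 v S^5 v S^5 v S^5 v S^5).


For a wedge of spheres, H_k (k>0) is free on one generator per sphere of dimension k.
Spheres of dimension 5: count = 15.
b_5 = 15

15


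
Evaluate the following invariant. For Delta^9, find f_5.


Delta^9 has 9+1 vertices. A 5-face is a choice of 5+1 vertices.
f_5 = C(9+1, 5+1) = C(10,6) = 210

210


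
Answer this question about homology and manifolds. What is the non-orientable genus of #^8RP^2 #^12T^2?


Since a >= 1, the sum is non-orientable; each T^2 can be replaced by RP^2 # RP^2 (since T^2#RP^2 = 3RP^2).
Total crosscaps k = 8 + 2*12 = 32.
Check via chi: chi = 8*1 + 12*0 - (8+12-1)*2 = -30 = 2 - k = -30. Consistent.

32


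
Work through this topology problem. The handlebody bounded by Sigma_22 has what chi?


A genus-g handlebody deformation retracts to a wedge of g circles.
chi(vee_g S^1) = 1 - g.
chi(H_22) = 1 - 22 = -21

-21


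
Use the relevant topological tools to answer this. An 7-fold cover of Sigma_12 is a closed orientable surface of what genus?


For an n-sheeted cover: chi(E) = n * chi(B).
chi(Sigma_12) = 2 - 2*12 = -22.
chi(E) = 7 * (-22) = -154.
genus(E) = (2 - chi(E))/2 = (2 - (-154))/2 = 156/2 = 78

78


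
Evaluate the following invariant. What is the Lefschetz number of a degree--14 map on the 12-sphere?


On S^12: L(f) = tr(f_0*) + (-1)^12 tr(f_12*) = 1 + (-1)^12 * deg(f).
L(f) = 1 + (-1)^12 * -14 = 1 + -14 = -13

-13


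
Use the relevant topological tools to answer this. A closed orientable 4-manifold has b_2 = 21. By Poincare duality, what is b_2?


Poincare duality for closed orientable n-manifolds: b_k = b_{n-k}.
Here n = 4, so b_2 = b_2 = 21

21


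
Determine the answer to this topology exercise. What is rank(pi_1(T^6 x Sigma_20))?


pi_1(A x B) = pi_1(A) x pi_1(B); rank of abelianization = b_1.
b_1(T^6) = 6, b_1(Sigma_20) = 2*20 = 40.
b_1(product) = 6 + 40 = 46

46


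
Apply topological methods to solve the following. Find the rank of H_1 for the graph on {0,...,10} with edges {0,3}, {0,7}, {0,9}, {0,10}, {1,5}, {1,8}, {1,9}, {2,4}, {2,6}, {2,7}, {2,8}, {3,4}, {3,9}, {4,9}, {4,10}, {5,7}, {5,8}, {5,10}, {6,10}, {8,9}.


b_1 = E - V + (number of components).
E = 20, V = 11, components = 1.
b_1 = 20 - 11 + 1 = 10

10


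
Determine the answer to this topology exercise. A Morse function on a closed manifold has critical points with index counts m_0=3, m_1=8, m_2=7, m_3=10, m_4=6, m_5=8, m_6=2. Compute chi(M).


Morse theory: chi(M) = sum_k (-1)^k m_k where m_k = #(index-k critical points).
= (3) + (-8) + (7) + (-10) + (6) + (-8) + (2) = -8

-8


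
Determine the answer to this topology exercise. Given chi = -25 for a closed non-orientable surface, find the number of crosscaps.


chi = 2 - k for closed non-orientable surfaces with k crosscaps.
-25 = 2 - k
k = 2 - (-25) = 27

27


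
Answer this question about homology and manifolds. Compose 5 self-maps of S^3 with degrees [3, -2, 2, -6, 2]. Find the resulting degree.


Degree is multiplicative: deg(composition) = product of degrees.
= (3) * (-2) * (2) * (-6) * (2) = 144

144


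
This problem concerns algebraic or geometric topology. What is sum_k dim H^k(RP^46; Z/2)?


H^k(RP^46; Z/2) = Z/2 for each 0 <= k <= 46.
Total dimension = 46 + 1 = 47

47


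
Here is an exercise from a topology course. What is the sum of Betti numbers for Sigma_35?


For Sigma_35: b_0 = 1, b_1 = 2g = 70, b_2 = 1.
Total = 1 + 70 + 1 = 72

72


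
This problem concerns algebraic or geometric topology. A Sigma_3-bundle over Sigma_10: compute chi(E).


For a fiber bundle F -> E -> B (with CW structure): chi(E) = chi(B) * chi(F).
chi(Sigma_10) = -18, chi(Sigma_3) = -4.
chi(E) = (-18) * (-4) = 72

72


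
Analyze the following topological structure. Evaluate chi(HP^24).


HP^24 has one cell in each dimension 0, 4, ..., 4*24 (24+1 cells, all even-dim).
chi = 24 + 1 = 25

25


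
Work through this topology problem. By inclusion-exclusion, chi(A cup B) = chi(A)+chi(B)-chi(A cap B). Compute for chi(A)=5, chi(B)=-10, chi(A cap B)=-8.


chi(A cup B) = chi(A) + chi(B) - chi(A cap B)
= 5 + (-10) - (-8)
= 3

3


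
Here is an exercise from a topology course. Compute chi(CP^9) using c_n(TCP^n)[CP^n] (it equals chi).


For any closed oriented manifold, <e(TM),[M]> = chi(M).
chi(CP^9) = 9+1 = 10

10


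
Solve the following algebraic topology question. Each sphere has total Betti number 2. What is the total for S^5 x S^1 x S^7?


Total Betti number is multiplicative under products.
Each S^d (d>=1) has total Betti number 2.
There are 3 sphere factors.
Total = 2^3 = 8

8


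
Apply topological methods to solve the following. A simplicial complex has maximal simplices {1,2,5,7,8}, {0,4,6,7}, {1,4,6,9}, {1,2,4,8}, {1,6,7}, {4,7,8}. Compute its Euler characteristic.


Enumerate all faces; f-vector: f_0=9, f_1=23, f_2=23, f_3=8, f_4=1.
chi = sum (-1)^k f_k = 2

2


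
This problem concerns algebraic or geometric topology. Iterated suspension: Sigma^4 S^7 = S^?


Each suspension raises dimension by 1: Sigma S^n = S^{n+1}.
Sigma^4 S^7 = S^{7+4} = S^11

11


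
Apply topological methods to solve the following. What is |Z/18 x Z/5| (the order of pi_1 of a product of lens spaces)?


pi_1(X x Y) = pi_1(X) x pi_1(Y).
pi_1(L(18,1)) = Z/18, pi_1(L(5,1)) = Z/5.
|Z/18 x Z/5| = 18 * 5 = 90

90


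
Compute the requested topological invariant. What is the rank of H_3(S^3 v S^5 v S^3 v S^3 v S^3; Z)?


For a wedge of spheres, H_k (k>0) is free on one generator per sphere of dimension k.
Spheres of dimension 3: count = 4.
b_3 = 4

4


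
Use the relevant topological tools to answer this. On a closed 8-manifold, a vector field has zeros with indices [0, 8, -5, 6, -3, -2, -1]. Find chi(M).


Poincare-Hopf: chi(M) = sum of indices of zeros.
chi = (0) + (8) + (-5) + (6) + (-3) + (-2) + (-1) = 3

3


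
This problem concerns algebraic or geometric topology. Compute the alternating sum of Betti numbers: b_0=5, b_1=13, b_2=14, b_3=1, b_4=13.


chi = sum_k (-1)^k b_k.
= (5) + (-13) + (14) + (-1) + (13)
= 18

18


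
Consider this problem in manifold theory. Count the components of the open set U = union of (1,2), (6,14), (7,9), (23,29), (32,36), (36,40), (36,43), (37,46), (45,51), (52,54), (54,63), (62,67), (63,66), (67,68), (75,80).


Sort and merge overlapping open intervals.
Merged: (1,2), (6,14), (23,29), (32,36), (36,51), (52,54), (54,67), (67,68), (75,80).
Number of components = 9

9


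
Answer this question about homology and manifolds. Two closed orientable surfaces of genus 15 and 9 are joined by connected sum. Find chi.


chi(Sigma_15) = 2 - 2*15 = -28
chi(Sigma_9) = 2 - 2*9 = -16
For surfaces: chi(A#B) = chi(A) + chi(B) - 2.
chi = -28 + -16 - 2 = -46

-46


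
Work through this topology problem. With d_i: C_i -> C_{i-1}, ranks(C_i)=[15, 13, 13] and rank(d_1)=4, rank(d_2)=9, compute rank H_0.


rank H_k = rank(ker d_k) - rank(im d_{k+1}).
rank(ker d_0) = rank(C_0) - rank(d_0) = 15 - 0 = 15.
rank(im d_{0+1}) = 4.
rank H_0 = 15 - 4 = 11

11


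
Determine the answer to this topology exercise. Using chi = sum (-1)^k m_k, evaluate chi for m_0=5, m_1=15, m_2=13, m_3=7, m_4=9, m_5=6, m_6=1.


Morse theory: chi(M) = sum_k (-1)^k m_k where m_k = #(index-k critical points).
= (5) + (-15) + (13) + (-7) + (9) + (-6) + (1) = 0

0


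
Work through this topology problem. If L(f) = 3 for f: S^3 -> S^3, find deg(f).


L(f) = 1 + (-1)^3 deg(f) on S^3.
3 = 1 + (-1)^3 * deg(f)
(-1)^3 * deg(f) = 2
deg(f) = -2

-2


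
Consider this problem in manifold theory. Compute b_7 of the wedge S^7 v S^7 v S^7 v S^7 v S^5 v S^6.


For a wedge of spheres, H_k (k>0) is free on one generator per sphere of dimension k.
Spheres of dimension 7: count = 4.
b_7 = 4

4


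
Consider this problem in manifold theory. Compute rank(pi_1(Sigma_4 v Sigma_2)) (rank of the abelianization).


For a wedge: H_1(A v B) = H_1(A) + H_1(B).
b_1(Sigma_4) = 8, b_1(Sigma_2) = 4.
b_1 = 8 + 4 = 12

12


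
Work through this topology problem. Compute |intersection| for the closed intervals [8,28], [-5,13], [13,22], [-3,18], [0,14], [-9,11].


Intersection = [max(a_i), min(b_i)] = [13, 11].
Since 13 > 11, the intersection is empty.
Length = 0

0


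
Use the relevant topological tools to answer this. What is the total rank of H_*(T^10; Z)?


b_k(T^10) = C(10,k), so the sum over k is sum_k C(10,k) = 2^10.
Total = 2^10 = 1024

1024


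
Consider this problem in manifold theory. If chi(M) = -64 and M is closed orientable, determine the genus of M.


chi = 2 - 2g for closed orientable surfaces.
-64 = 2 - 2g
2g = 2 - (-64) = 66
g = 33

33


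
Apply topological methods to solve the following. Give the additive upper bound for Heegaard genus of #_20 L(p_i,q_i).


Heegaard genus satisfies g(A#B) <= g(A) + g(B).
Each lens space has g = 1.
Upper bound: 20 * 1 = 20

20


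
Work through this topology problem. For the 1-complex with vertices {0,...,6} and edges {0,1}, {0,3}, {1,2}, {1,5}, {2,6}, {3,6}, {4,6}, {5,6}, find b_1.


b_1 = E - V + (number of components).
E = 8, V = 7, components = 1.
b_1 = 8 - 7 + 1 = 2

2


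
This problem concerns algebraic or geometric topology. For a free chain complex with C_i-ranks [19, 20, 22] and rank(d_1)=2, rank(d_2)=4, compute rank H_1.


rank H_k = rank(ker d_k) - rank(im d_{k+1}).
rank(ker d_1) = rank(C_1) - rank(d_1) = 20 - 2 = 18.
rank(im d_{1+1}) = 4.
rank H_1 = 18 - 4 = 14

14


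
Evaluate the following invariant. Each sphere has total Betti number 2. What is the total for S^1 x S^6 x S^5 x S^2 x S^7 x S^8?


Total Betti number is multiplicative under products.
Each S^d (d>=1) has total Betti number 2.
There are 6 sphere factors.
Total = 2^6 = 64

64


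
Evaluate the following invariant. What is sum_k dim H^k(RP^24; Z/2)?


H^k(RP^24; Z/2) = Z/2 for each 0 <= k <= 24.
Total dimension = 24 + 1 = 25

25


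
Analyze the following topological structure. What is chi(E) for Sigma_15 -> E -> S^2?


chi(S^2) = 2 (n even), chi(Sigma_15) = 2 - 2*15 = -28.
chi(E) = 2 * (-28) = -56

-56


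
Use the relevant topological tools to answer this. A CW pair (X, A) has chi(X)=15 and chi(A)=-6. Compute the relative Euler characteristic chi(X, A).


Relative Euler characteristic: chi(X, A) = chi(X) - chi(A).
= 15 - (-6) = 21

21


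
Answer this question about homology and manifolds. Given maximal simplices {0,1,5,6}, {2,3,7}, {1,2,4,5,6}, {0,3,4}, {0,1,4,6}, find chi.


Enumerate all faces; f-vector: f_0=8, f_1=19, f_2=17, f_3=7, f_4=1.
chi = sum (-1)^k f_k = 0

0


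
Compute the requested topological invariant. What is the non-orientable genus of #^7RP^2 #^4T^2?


Since a >= 1, the sum is non-orientable; each T^2 can be replaced by RP^2 # RP^2 (since T^2#RP^2 = 3RP^2).
Total crosscaps k = 7 + 2*4 = 15.
Check via chi: chi = 7*1 + 4*0 - (7+4-1)*2 = -13 = 2 - k = -13. Consistent.

15


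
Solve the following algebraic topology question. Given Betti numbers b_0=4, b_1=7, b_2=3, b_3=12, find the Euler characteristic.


chi = sum_k (-1)^k b_k.
= (4) + (-7) + (3) + (-12)
= -12

-12


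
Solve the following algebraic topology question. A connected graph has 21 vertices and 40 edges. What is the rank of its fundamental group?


For a connected graph: rank(pi_1) = b_1 = E - V + 1 = 1 - chi.
chi = V - E = 21 - 40 = -19.
rank = 1 - (-19) = 40 - 21 + 1 = 20

20


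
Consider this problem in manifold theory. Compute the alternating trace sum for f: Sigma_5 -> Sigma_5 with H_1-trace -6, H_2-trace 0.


L(f) = tr(f_0*) - tr(f_1*) + tr(f_2*).
= 1 - (-6) + (0)
= 7

7


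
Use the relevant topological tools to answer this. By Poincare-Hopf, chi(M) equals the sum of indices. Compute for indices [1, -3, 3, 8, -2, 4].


Poincare-Hopf: chi(M) = sum of indices of zeros.
chi = (1) + (-3) + (3) + (8) + (-2) + (4) = 11

11


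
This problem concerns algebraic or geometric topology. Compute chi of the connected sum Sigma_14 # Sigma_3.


chi(Sigma_14) = 2 - 2*14 = -26
chi(Sigma_3) = 2 - 2*3 = -4
For surfaces: chi(A#B) = chi(A) + chi(B) - 2.
chi = -26 + -4 - 2 = -32

-32


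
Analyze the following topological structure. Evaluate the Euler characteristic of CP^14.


CP^14 has one cell in each even dimension 0, 2, ..., 2*14 (14+1 cells total).
All cells are even-dimensional, so chi = number of cells.
chi = 14 + 1 = 15

15


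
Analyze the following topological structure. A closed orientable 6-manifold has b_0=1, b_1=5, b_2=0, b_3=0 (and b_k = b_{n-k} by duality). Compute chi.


By Poincare duality b_k = b_{6-k}, so full Betti numbers: b_0=1, b_1=5, b_2=0, b_3=0, b_4=0, b_5=5, b_6=1.
chi = sum (-1)^k b_k = -8

-8


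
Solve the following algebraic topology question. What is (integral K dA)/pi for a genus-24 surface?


Gauss-Bonnet: integral K dA = 2*pi*chi(M).
chi(Sigma_24) = 2 - 2*24 = -46.
(integral K dA)/pi = 2*chi = 2*(-46) = -92

-92


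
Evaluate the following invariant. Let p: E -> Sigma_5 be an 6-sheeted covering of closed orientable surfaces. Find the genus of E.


For an n-sheeted cover: chi(E) = n * chi(B).
chi(Sigma_5) = 2 - 2*5 = -8.
chi(E) = 6 * (-8) = -48.
genus(E) = (2 - chi(E))/2 = (2 - (-48))/2 = 50/2 = 25

25


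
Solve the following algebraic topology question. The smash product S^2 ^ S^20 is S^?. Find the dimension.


S^m ^ S^n = S^{m+n}.
k = 2 + 20 = 22

22


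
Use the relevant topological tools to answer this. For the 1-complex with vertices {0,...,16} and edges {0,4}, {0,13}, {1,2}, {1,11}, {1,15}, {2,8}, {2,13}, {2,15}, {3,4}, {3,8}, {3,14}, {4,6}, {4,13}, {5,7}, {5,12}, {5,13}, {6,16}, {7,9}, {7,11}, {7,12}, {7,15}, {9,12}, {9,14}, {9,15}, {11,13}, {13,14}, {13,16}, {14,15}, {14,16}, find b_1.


b_1 = E - V + (number of components).
E = 29, V = 17, components = 2.
b_1 = 29 - 17 + 2 = 14

14


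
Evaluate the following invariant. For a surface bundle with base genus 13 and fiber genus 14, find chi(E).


For a fiber bundle F -> E -> B (with CW structure): chi(E) = chi(B) * chi(F).
chi(Sigma_13) = -24, chi(Sigma_14) = -26.
chi(E) = (-24) * (-26) = 624

624


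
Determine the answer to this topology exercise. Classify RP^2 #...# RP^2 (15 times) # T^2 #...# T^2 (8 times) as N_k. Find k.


Since a >= 1, the sum is non-orientable; each T^2 can be replaced by RP^2 # RP^2 (since T^2#RP^2 = 3RP^2).
Total crosscaps k = 15 + 2*8 = 31.
Check via chi: chi = 15*1 + 8*0 - (15+8-1)*2 = -29 = 2 - k = -29. Consistent.

31


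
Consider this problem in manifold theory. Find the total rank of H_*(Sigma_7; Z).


For Sigma_7: b_0 = 1, b_1 = 2g = 14, b_2 = 1.
Total = 1 + 14 + 1 = 16

16


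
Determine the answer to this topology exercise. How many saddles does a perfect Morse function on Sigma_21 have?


A perfect Morse function has m_k = b_k.
For Sigma_21: b_0=1, b_1=2g=42, b_2=1.
Saddles m_1 = 2g = 42

42


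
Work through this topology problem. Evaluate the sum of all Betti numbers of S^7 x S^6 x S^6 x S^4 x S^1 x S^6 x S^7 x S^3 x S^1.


Total Betti number is multiplicative under products.
Each S^d (d>=1) has total Betti number 2.
There are 9 sphere factors.
Total = 2^9 = 512

512


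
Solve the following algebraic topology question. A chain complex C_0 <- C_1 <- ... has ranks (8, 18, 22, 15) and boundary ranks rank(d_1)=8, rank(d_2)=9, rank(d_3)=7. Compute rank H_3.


rank H_k = rank(ker d_k) - rank(im d_{k+1}).
rank(ker d_3) = rank(C_3) - rank(d_3) = 15 - 7 = 8.
rank(im d_{3+1}) = 0.
rank H_3 = 8 - 0 = 8

8


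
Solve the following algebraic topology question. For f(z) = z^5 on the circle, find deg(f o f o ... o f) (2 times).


deg(f) = 5. Degree is multiplicative: deg(f^2) = (deg f)^2.
deg(f^2) = (5)^2 = 25

25


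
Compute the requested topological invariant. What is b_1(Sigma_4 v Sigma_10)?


For a wedge: H_1(A v B) = H_1(A) + H_1(B).
b_1(Sigma_4) = 8, b_1(Sigma_10) = 20.
b_1 = 8 + 20 = 28

28


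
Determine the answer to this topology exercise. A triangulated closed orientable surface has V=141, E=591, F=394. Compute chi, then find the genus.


chi = V - E + F = 141 - 591 + 394 = -56
For orientable closed surface: chi = 2 - 2g, so g = (2 - chi)/2.
g = (2 - (-56)) / 2 = 58 / 2 = 29

29


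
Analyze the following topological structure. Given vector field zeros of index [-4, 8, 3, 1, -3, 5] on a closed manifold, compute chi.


Poincare-Hopf: chi(M) = sum of indices of zeros.
chi = (-4) + (8) + (3) + (1) + (-3) + (5) = 10

10


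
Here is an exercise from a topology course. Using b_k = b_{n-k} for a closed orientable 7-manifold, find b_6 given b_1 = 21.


Poincare duality for closed orientable n-manifolds: b_k = b_{n-k}.
Here n = 7, so b_6 = b_1 = 21

21


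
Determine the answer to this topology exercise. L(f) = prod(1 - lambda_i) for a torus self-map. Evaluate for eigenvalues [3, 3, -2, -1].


For a torus self-map: L(f) = det(I - A) where A acts on H_1.
L(f) = (1-3) * (1-3) * (1--2) * (1--1) = -2 * -2 * 3 * 2 = 24

24


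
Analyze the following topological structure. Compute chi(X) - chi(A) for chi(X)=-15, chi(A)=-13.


Relative Euler characteristic: chi(X, A) = chi(X) - chi(A).
= -15 - (-13) = -2

-2


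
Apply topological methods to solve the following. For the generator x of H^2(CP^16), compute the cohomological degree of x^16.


|x| = 2 in H^*(CP^n).
|x^16| = 16 * |x| = 16 * 2 = 32

32


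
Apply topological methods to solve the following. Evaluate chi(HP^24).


HP^24 has one cell in each dimension 0, 4, ..., 4*24 (24+1 cells, all even-dim).
chi = 24 + 1 = 25

25


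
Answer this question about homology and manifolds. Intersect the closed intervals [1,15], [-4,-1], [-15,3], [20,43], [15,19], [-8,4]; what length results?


Intersection = [max(a_i), min(b_i)] = [20, -1].
Since 20 > -1, the intersection is empty.
Length = 0

0


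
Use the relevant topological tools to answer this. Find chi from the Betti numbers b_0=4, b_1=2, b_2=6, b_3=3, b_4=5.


chi = sum_k (-1)^k b_k.
= (4) + (-2) + (6) + (-3) + (5)
= 10

10


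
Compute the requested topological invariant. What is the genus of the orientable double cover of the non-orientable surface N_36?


chi(N_36) = 2 - 36 = -34.
Double cover: chi(Sigma_g) = 2 * chi(N_36) = 2*(-34) = -68.
2 - 2g = -68, so g = (2 - (-68))/2 = 70/2 = 35

35


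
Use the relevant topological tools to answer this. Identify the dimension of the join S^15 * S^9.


Join of spheres: S^m * S^n = S^{m+n+1}.
dim = 15 + 9 + 1 = 25

25


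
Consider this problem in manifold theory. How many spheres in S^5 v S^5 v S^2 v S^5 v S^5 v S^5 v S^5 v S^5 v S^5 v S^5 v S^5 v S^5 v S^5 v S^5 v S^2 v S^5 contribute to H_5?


For a wedge of spheres, H_k (k>0) is free on one generator per sphere of dimension k.
Spheres of dimension 5: count = 14.
b_5 = 14

14


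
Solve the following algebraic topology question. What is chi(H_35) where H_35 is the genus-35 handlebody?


A genus-g handlebody deformation retracts to a wedge of g circles.
chi(vee_g S^1) = 1 - g.
chi(H_35) = 1 - 35 = -34

-34


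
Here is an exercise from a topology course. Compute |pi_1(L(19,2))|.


pi_1(L(p,q)) = Z/pZ for any q coprime to p.
|pi_1(L(19,2))| = 19

19


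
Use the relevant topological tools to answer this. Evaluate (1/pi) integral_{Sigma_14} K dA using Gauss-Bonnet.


Gauss-Bonnet: integral K dA = 2*pi*chi(M).
chi(Sigma_14) = 2 - 2*14 = -26.
(integral K dA)/pi = 2*chi = 2*(-26) = -52

-52


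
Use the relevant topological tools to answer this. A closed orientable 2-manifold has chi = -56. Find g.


chi = 2 - 2g for closed orientable surfaces.
-56 = 2 - 2g
2g = 2 - (-56) = 58
g = 29

29


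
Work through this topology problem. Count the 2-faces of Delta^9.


Delta^9 has 9+1 vertices. A 2-face is a choice of 2+1 vertices.
f_2 = C(9+1, 2+1) = C(10,3) = 120

120


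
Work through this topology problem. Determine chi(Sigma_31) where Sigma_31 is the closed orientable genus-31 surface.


For a closed orientable surface of genus g: chi = 2 - 2g.
Here g = 31.
chi = 2 - 2*31 = 2 - 62 = -60

-60


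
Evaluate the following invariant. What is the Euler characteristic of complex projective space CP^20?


CP^20 has one cell in each even dimension 0, 2, ..., 2*20 (20+1 cells total).
All cells are even-dimensional, so chi = number of cells.
chi = 20 + 1 = 21

21


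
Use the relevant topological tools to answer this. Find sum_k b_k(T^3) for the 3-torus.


b_k(T^3) = C(3,k), so the sum over k is sum_k C(3,k) = 2^3.
Total = 2^3 = 8

8


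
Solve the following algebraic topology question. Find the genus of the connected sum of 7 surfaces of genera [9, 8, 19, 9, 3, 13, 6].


Genus is additive under connected sum of orientable surfaces.
g = 9 + 8 + 19 + 9 + 3 + 13 + 6 = 67

67


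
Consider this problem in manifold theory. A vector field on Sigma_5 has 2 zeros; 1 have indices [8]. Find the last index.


Poincare-Hopf: sum of indices = chi(M).
chi(Sigma_5) = 2 - 2*5 = -8.
Sum of known indices = 8.
x = chi - (sum known) = -8 - (8) = -16

-16


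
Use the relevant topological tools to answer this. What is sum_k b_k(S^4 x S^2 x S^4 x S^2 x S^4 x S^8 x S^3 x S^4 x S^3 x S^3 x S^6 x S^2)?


Total Betti number is multiplicative under products.
Each S^d (d>=1) has total Betti number 2.
There are 12 sphere factors.
Total = 2^12 = 4096

4096


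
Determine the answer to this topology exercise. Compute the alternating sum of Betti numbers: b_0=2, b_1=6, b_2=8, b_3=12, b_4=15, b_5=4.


chi = sum_k (-1)^k b_k.
= (2) + (-6) + (8) + (-12) + (15) + (-4)
= 3

3


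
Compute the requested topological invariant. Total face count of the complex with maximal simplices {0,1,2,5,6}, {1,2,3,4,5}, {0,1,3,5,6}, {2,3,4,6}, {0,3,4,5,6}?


Each maximal simplex on m vertices has 2^m - 1 nonempty faces.
Take the union (dedupe shared faces).
Total distinct faces = 82

82


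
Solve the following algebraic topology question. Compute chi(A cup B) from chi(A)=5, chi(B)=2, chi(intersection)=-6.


chi(A cup B) = chi(A) + chi(B) - chi(A cap B)
= 5 + (2) - (-6)
= 13

13


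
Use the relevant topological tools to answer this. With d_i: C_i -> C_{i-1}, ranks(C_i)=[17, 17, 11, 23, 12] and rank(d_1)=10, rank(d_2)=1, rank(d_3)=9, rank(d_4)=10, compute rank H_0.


rank H_k = rank(ker d_k) - rank(im d_{k+1}).
rank(ker d_0) = rank(C_0) - rank(d_0) = 17 - 0 = 17.
rank(im d_{0+1}) = 10.
rank H_0 = 17 - 10 = 7

7


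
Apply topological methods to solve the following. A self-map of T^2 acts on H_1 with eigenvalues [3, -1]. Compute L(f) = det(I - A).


For a torus self-map: L(f) = det(I - A) where A acts on H_1.
L(f) = (1-3) * (1--1) = -2 * 2 = -4

-4
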